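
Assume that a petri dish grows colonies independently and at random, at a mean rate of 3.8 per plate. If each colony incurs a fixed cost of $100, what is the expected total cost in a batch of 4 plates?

E[N] = 3.8 × 4 = 15.2 (a batch of 4 plates = 4 plates); E[cost] = 15.2 × $100 = $1520.

$1520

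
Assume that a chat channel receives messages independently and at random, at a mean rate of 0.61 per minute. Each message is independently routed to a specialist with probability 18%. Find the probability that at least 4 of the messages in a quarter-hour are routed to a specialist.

Thinning: the messages that are routed to a specialist themselves form a Poisson process with rate 0.18 × 0.61 = 0.1098 per minute.
Over the interval, μ = 0.1098 × 15 = 1.647 (a quarter-hour = 15 minutes).
P(N ≥ 4) = 1 − P(N ≤ 3) ≈ 0.0854.

0.0854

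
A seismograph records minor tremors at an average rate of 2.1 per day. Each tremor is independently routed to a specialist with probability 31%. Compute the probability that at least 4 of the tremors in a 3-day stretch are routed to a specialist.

Thinning: the tremors that are routed to a specialist themselves form a Poisson process with rate 0.31 × 2.1 = 0.651 per day.
Over the interval, μ = 0.651 × 3 = 1.953 (a 3-day stretch = 3 days).
P(N ≥ 4) = 1 − P(N ≤ 3) ≈ 0.1345.

0.1345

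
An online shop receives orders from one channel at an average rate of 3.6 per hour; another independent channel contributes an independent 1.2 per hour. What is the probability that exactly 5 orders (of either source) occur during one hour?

Independent Poisson processes superpose: combined rate λ = 3.6 + 1.2 = 4.8 per hour.
So μ = 4.8.
P(N = 5) = e^(−4.8) · 4.8^5/5! ≈ 0.1747.

0.1747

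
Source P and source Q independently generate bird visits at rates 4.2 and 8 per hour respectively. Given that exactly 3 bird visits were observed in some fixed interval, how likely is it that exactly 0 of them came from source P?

0.2820

Given the total, each event is independently from source P with probability p = λ_P/(λ_P+λ_Q) = 4.2/12.2 ≈ 0.3443.
So K ~ Binomial(3, 4.2/12.2): P(K = 0) = C(3,0) · (4.2/12.2)^0 · (8/12.2)^3 ≈ 0.2820.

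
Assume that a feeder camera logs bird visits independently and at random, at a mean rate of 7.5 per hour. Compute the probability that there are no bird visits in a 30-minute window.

0.0235

Over the interval, μ = 7.5 × 0.5 = 3.75 (a 30-minute window = 0.5 hours).
P(N = 0) = e^(−μ) μ^0/0! = e^(−3.75) · 3.75^0/1 ≈ 0.0235.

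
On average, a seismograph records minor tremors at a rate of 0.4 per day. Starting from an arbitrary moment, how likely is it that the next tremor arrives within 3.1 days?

Inter-arrival times are exponential with rate λ = 0.4 per day.
P(T ≤ 3.1) = 1 − e^(−λt) = 1 − e^(−0.4 × 3.1) = 1 − e^(−1.24) ≈ 0.7106.

0.7106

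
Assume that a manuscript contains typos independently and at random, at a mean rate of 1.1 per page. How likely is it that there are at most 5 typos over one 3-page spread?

0.8829

Over the interval, μ = 1.1 × 3 = 3.3 (a 3-page spread = 3 pages).
P(N ≤ 5) = Σ_{j=0}^{5} e^(−μ) μ^j/j! ≈ 0.8829.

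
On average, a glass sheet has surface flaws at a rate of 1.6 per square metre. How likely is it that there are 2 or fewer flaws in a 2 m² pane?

0.3799

Over the interval, μ = 1.6 × 2 = 3.2 (a 2 m² pane = 2 square metres).
P(N ≤ 2) = Σ_{j=0}^{2} e^(−μ) μ^j/j! ≈ 0.3799.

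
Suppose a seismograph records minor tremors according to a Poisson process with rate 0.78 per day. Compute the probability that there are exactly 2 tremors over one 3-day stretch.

Over the interval, μ = 0.78 × 3 = 2.34 (a 3-day stretch = 3 days).
P(N = 2) = e^(−μ) μ^2/2! = e^(−2.34) · 2.34^2/2 ≈ 0.2637.

0.2637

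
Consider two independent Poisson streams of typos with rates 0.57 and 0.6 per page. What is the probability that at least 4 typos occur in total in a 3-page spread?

0.4655

Independent Poisson processes superpose: combined rate λ = 0.57 + 0.6 = 1.17 per page.
Over the interval, μ = 1.17 × 3 = 3.51 (a 3-page spread = 3 pages).
P(N ≥ 4) = 1 − P(N ≤ 3) ≈ 0.4655.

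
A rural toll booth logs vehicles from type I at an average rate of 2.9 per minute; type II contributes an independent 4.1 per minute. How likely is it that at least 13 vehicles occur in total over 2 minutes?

Independent Poisson processes superpose: combined rate λ = 2.9 + 4.1 = 7 per minute.
Over the interval, μ = 7 × 2 = 14 (2 minutes).
P(N ≥ 13) = 1 − P(N ≤ 12) ≈ 0.6415.

0.6415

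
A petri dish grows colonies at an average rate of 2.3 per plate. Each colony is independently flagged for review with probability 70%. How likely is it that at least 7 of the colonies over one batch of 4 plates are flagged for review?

0.4640

Thinning: the colonies that are flagged for review themselves form a Poisson process with rate 0.7 × 2.3 = 1.61 per plate.
Over the interval, μ = 1.61 × 4 = 6.44 (a batch of 4 plates = 4 plates).
P(N ≥ 7) = 1 − P(N ≤ 6) ≈ 0.4640.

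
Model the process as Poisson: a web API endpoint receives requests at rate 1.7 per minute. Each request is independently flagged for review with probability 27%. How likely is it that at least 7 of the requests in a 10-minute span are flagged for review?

Thinning: the requests that are flagged for review themselves form a Poisson process with rate 0.27 × 1.7 = 0.459 per minute.
Over the interval, μ = 0.459 × 10 = 4.59 (a 10-minute span = 10 minutes).
P(N ≥ 7) = 1 − P(N ≤ 6) ≈ 0.1807.

0.1807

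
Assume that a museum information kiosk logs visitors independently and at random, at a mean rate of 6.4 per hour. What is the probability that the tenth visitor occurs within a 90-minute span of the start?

0.4911

Over the interval, μ = 6.4 × 1.5 = 9.6 (a 90-minute span = 1.5 hours).
The tenth arrival falls in the interval iff at least 10 events occur there: P(S_10 ≤ t) = P(N ≥ 10) = 1 − P(N ≤ 9) ≈ 0.4911.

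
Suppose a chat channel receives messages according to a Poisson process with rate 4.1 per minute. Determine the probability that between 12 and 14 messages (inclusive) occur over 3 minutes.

Over the interval, μ = 4.1 × 3 = 12.3 (3 minutes).
P(12 ≤ N ≤ 14) = Σ_{j=12}^{14} e^(−12.3) · 12.3^j/j! ≈ 0.3165.

0.3165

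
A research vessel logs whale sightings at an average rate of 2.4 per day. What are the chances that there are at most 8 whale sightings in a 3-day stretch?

0.7027

Over the interval, μ = 2.4 × 3 = 7.2 (a 3-day stretch = 3 days).
P(N ≤ 8) = Σ_{j=0}^{8} e^(−μ) μ^j/j! ≈ 0.7027.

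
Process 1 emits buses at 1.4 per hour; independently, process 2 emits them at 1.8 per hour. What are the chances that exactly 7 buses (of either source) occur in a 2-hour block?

Independent Poisson processes superpose: combined rate λ = 1.4 + 1.8 = 3.2 per hour.
Over the interval, μ = 3.2 × 2 = 6.4 (a 2-hour block = 2 hours).
P(N = 7) = e^(−6.4) · 6.4^7/7! ≈ 0.1450.

0.1450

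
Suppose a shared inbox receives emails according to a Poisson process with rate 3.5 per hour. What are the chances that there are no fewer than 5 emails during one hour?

0.2746

With mean μ = 3.5 per hour,
P(N ≥ 5) = 1 − P(N ≤ 4) = 1 − Σ_{j=0}^{4} e^(−μ) μ^j/j! ≈ 0.2746.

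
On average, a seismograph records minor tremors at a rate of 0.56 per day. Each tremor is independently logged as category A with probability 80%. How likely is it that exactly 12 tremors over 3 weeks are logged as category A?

0.0824

Thinning: the tremors that are logged as category A themselves form a Poisson process with rate 0.8 × 0.56 = 0.448 per day.
Over the interval, μ = 0.448 × 21 = 9.408 (3 weeks = 21 days).
P(N = 12) = e^(−9.408) · 9.408^12/12! ≈ 0.0824.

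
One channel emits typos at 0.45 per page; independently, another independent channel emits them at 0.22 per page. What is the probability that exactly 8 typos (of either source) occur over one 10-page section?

Independent Poisson processes superpose: combined rate λ = 0.45 + 0.22 = 0.67 per page.
Over the interval, μ = 0.67 × 10 = 6.7 (a 10-page section = 10 pages).
P(N = 8) = e^(−6.7) · 6.7^8/8! ≈ 0.1240.

0.1240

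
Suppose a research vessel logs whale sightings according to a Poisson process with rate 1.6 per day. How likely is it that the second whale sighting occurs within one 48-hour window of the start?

0.8288

Over the interval, μ = 1.6 × 2 = 3.2 (a 48-hour window = 2 days).
The second arrival falls in the interval iff at least 2 events occur there: P(S_2 ≤ t) = P(N ≥ 2) = 1 − P(N ≤ 1) ≈ 0.8288.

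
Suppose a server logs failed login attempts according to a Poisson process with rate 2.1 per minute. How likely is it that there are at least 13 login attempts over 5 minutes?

Over the interval, μ = 2.1 × 5 = 10.5 (5 minutes).
P(N ≥ 13) = 1 − P(N ≤ 12) = 1 − Σ_{j=0}^{12} e^(−μ) μ^j/j! ≈ 0.2580.

0.2580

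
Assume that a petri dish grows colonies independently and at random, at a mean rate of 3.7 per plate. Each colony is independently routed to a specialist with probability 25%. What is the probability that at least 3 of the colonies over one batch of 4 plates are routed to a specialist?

Thinning: the colonies that are routed to a specialist themselves form a Poisson process with rate 0.25 × 3.7 = 0.925 per plate.
Over the interval, μ = 0.925 × 4 = 3.7 (a batch of 4 plates = 4 plates).
P(N ≥ 3) = 1 − P(N ≤ 2) ≈ 0.7146.

0.7146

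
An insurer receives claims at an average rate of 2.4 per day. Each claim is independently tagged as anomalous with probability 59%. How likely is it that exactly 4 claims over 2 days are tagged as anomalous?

Thinning: the claims that are tagged as anomalous themselves form a Poisson process with rate 0.59 × 2.4 = 1.416 per day.
Over the interval, μ = 1.416 × 2 = 2.832 (2 days).
P(N = 4) = e^(−2.832) · 2.832^4/4! ≈ 0.1578.

0.1578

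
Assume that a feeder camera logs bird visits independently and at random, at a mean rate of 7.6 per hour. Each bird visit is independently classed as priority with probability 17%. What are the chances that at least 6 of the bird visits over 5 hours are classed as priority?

0.6251

Thinning: the bird visits that are classed as priority themselves form a Poisson process with rate 0.17 × 7.6 = 1.292 per hour.
Over the interval, μ = 1.292 × 5 = 6.46 (5 hours).
P(N ≥ 6) = 1 − P(N ≤ 5) ≈ 0.6251.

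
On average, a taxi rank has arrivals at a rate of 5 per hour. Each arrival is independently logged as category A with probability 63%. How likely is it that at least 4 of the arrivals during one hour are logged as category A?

Thinning: the arrivals that are logged as category A themselves form a Poisson process with rate 0.63 × 5 = 3.15 per hour.
So μ = 3.15.
P(N ≥ 4) = 1 − P(N ≤ 3) ≈ 0.3863.

0.3863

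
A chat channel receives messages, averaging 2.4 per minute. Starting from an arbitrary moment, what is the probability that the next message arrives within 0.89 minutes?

Inter-arrival times are exponential with rate λ = 2.4 per minute.
P(T ≤ 0.89) = 1 − e^(−λt) = 1 − e^(−2.4 × 0.89) = 1 − e^(−2.136) ≈ 0.8819.

0.8819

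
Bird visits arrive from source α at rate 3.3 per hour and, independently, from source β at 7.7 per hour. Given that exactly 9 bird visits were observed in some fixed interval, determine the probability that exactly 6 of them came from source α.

0.0210

Given the total, each event is independently from source α with probability p = λ_α/(λ_α+λ_β) = 3.3/11 = 0.3000.
So K ~ Binomial(9, 3.3/11): P(K = 6) = C(9,6) · (3.3/11)^6 · (7.7/11)^3 ≈ 0.0210.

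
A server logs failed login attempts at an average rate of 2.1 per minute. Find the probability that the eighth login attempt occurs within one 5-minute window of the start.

0.8215

Over the interval, μ = 2.1 × 5 = 10.5 (a 5-minute window = 5 minutes).
The eighth arrival falls in the interval iff at least 8 events occur there: P(S_8 ≤ t) = P(N ≥ 8) = 1 − P(N ≤ 7) ≈ 0.8215.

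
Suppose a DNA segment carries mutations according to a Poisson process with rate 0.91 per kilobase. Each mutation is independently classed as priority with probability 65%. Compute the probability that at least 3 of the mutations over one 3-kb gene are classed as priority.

0.2626

Thinning: the mutations that are classed as priority themselves form a Poisson process with rate 0.65 × 0.91 = 0.5915 per kilobase.
Over the interval, μ = 0.5915 × 3 = 1.7745 (a 3-kb gene = 3 kilobases).
P(N ≥ 3) = 1 − P(N ≤ 2) ≈ 0.2626.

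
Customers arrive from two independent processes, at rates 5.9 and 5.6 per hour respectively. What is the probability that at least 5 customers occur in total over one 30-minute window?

Independent Poisson processes superpose: combined rate λ = 5.9 + 5.6 = 11.5 per hour.
Over the interval, μ = 11.5 × 0.5 = 5.75 (a 30-minute window = 0.5 hours).
P(N ≥ 5) = 1 − P(N ≤ 4) ≈ 0.6801.

0.6801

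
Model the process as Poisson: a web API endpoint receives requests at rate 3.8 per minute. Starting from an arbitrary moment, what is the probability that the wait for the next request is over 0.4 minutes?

0.2187

The wait for the next event is exponential with rate λ = 3.8 per minute.
P(T > 0.4) = e^(−λt) = e^(−3.8 × 0.4) = e^(−1.52) ≈ 0.2187.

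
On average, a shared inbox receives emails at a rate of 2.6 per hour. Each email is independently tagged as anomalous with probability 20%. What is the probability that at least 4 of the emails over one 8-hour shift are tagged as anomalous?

Thinning: the emails that are tagged as anomalous themselves form a Poisson process with rate 0.2 × 2.6 = 0.52 per hour.
Over the interval, μ = 0.52 × 8 = 4.16 (an 8-hour shift = 8 hours).
P(N ≥ 4) = 1 − P(N ≤ 3) ≈ 0.5971.

0.5971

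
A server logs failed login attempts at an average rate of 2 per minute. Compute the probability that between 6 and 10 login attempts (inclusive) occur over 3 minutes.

0.5117

Over the interval, μ = 2 × 3 = 6 (3 minutes).
P(6 ≤ N ≤ 10) = Σ_{j=6}^{10} e^(−6) · 6^j/j! ≈ 0.5117.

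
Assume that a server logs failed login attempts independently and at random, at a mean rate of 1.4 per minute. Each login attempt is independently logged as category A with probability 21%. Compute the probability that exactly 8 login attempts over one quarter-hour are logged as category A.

0.0431

Thinning: the login attempts that are logged as category A themselves form a Poisson process with rate 0.21 × 1.4 = 0.294 per minute.
Over the interval, μ = 0.294 × 15 = 4.41 (a quarter-hour = 15 minutes).
P(N = 8) = e^(−4.41) · 4.41^8/8! ≈ 0.0431.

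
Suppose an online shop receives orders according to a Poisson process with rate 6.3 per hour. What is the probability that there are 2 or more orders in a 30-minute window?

Over the interval, μ = 6.3 × 0.5 = 3.15 (a 30-minute window = 0.5 hours).
P(N ≥ 2) = 1 − P(N ≤ 1) = 1 − Σ_{j=0}^{1} e^(−μ) μ^j/j! ≈ 0.8222.

0.8222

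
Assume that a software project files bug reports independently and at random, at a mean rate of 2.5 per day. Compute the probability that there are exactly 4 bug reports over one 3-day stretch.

0.0729

Over the interval, μ = 2.5 × 3 = 7.5 (a 3-day stretch = 3 days).
P(N = 4) = e^(−μ) μ^4/4! = e^(−7.5) · 7.5^4/24 ≈ 0.0729.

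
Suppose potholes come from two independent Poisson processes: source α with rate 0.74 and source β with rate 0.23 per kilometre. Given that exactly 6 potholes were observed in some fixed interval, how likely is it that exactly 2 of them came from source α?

Given the total, each event is independently from source α with probability p = λ_α/(λ_α+λ_β) = 0.74/0.97 ≈ 0.7629.
So K ~ Binomial(6, 0.74/0.97): P(K = 2) = C(6,2) · (0.74/0.97)^2 · (0.23/0.97)^4 ≈ 0.0276.

0.0276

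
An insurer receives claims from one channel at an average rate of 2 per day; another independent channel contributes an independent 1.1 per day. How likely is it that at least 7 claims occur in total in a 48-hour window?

Independent Poisson processes superpose: combined rate λ = 2 + 1.1 = 3.1 per day.
Over the interval, μ = 3.1 × 2 = 6.2 (a 48-hour window = 2 days).
P(N ≥ 7) = 1 − P(N ≤ 6) ≈ 0.4258.

0.4258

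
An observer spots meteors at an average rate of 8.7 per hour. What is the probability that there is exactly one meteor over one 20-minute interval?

Over the interval, μ = 8.7 × 1/3 = 2.9 (a 20-minute interval = 1/3 hours).
P(N = 1) = e^(−μ) μ^1/1! = e^(−2.9) · 2.9^1/1 ≈ 0.1596.

0.1596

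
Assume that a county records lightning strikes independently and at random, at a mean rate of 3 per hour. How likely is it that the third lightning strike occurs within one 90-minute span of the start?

0.8264

Over the interval, μ = 3 × 1.5 = 4.5 (a 90-minute span = 1.5 hours).
The third arrival falls in the interval iff at least 3 events occur there: P(S_3 ≤ t) = P(N ≥ 3) = 1 − P(N ≤ 2) ≈ 0.8264.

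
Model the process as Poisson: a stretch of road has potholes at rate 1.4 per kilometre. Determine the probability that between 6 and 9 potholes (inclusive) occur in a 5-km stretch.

0.5298

Over the interval, μ = 1.4 × 5 = 7 (a 5-km stretch = 5 kilometres).
P(6 ≤ N ≤ 9) = Σ_{j=6}^{9} e^(−7) · 7^j/j! ≈ 0.5298.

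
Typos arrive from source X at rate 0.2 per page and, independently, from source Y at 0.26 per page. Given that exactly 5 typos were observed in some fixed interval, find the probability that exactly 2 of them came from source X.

0.3413

Given the total, each event is independently from source X with probability p = λ_X/(λ_X+λ_Y) = 0.2/0.46 ≈ 0.4348.
So K ~ Binomial(5, 0.2/0.46): P(K = 2) = C(5,2) · (0.2/0.46)^2 · (0.26/0.46)^3 ≈ 0.3413.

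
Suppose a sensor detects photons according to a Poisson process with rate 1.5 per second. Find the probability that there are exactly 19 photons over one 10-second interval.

Over the interval, μ = 1.5 × 10 = 15 (a 10-second interval = 10 seconds).
P(N = 19) = e^(−μ) μ^19/19! = e^(−15) · 15^19/121645100408832000 ≈ 0.0557.

0.0557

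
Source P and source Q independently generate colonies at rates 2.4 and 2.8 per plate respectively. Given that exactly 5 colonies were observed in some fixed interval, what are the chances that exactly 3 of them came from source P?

Given the total, each event is independently from source P with probability p = λ_P/(λ_P+λ_Q) = 2.4/5.2 ≈ 0.4615.
So K ~ Binomial(5, 2.4/5.2): P(K = 3) = C(5,3) · (2.4/5.2)^3 · (2.8/5.2)^2 ≈ 0.2851.

0.2851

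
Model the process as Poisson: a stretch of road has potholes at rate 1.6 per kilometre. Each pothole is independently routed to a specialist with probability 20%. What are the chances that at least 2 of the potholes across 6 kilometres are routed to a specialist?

Thinning: the potholes that are routed to a specialist themselves form a Poisson process with rate 0.2 × 1.6 = 0.32 per kilometre.
Over the interval, μ = 0.32 × 6 = 1.92 (6 kilometres).
P(N ≥ 2) = 1 − P(N ≤ 1) ≈ 0.5719.

0.5719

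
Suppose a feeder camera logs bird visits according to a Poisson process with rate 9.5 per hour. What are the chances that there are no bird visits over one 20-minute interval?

0.0421

Over the interval, μ = 9.5 × 1/3 ≈ 3.16667 (a 20-minute interval = 1/3 hours).
P(N = 0) = e^(−μ) μ^0/0! = e^(−3.16667) · 3.16667^0/1 ≈ 0.0421.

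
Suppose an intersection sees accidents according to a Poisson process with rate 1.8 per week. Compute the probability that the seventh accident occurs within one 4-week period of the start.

0.5796

Over the interval, μ = 1.8 × 4 = 7.2 (a 4-week period = 4 weeks).
The seventh arrival falls in the interval iff at least 7 events occur there: P(S_7 ≤ t) = P(N ≥ 7) = 1 − P(N ≤ 6) ≈ 0.5796.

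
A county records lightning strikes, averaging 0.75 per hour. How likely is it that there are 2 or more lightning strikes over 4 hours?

Over the interval, μ = 0.75 × 4 = 3 (4 hours).
P(N ≥ 2) = 1 − P(N ≤ 1) = 1 − Σ_{j=0}^{1} e^(−μ) μ^j/j! ≈ 0.8009.

0.8009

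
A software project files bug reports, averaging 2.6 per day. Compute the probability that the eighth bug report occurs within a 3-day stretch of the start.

0.5188

Over the interval, μ = 2.6 × 3 = 7.8 (a 3-day stretch = 3 days).
The eighth arrival falls in the interval iff at least 8 events occur there: P(S_8 ≤ t) = P(N ≥ 8) = 1 − P(N ≤ 7) ≈ 0.5188.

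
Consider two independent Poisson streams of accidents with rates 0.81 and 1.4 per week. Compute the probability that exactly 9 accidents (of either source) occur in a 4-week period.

0.1316

Independent Poisson processes superpose: combined rate λ = 0.81 + 1.4 = 2.21 per week.
Over the interval, μ = 2.21 × 4 = 8.84 (a 4-week period = 4 weeks).
P(N = 9) = e^(−8.84) · 8.84^9/9! ≈ 0.1316.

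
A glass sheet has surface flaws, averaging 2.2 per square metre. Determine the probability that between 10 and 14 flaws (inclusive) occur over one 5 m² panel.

Over the interval, μ = 2.2 × 5 = 11 (a 5 m² panel = 5 square metres).
P(10 ≤ N ≤ 14) = Σ_{j=10}^{14} e^(−11) · 11^j/j! ≈ 0.5135.

0.5135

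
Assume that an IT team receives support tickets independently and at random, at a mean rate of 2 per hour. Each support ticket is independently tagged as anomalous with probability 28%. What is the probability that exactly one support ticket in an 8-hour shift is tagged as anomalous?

Thinning: the support tickets that are tagged as anomalous themselves form a Poisson process with rate 0.28 × 2 = 0.56 per hour.
Over the interval, μ = 0.56 × 8 = 4.48 (an 8-hour shift = 8 hours).
P(N = 1) = e^(−4.48) · 4.48^1/1! ≈ 0.0508.

0.0508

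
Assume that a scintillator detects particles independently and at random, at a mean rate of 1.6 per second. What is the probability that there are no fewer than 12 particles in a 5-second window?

Over the interval, μ = 1.6 × 5 = 8 (a 5-second window = 5 seconds).
P(N ≥ 12) = 1 − P(N ≤ 11) = 1 − Σ_{j=0}^{11} e^(−μ) μ^j/j! ≈ 0.1119.

0.1119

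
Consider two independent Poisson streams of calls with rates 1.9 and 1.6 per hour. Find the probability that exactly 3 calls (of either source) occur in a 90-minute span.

0.1266

Independent Poisson processes superpose: combined rate λ = 1.9 + 1.6 = 3.5 per hour.
Over the interval, μ = 3.5 × 1.5 = 5.25 (a 90-minute span = 1.5 hours).
P(N = 3) = e^(−5.25) · 5.25^3/3! ≈ 0.1266.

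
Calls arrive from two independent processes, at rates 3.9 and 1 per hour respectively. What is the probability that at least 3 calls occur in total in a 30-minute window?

0.4433

Independent Poisson processes superpose: combined rate λ = 3.9 + 1 = 4.9 per hour.
Over the interval, μ = 4.9 × 0.5 = 2.45 (a 30-minute window = 0.5 hours).
P(N ≥ 3) = 1 − P(N ≤ 2) ≈ 0.4433.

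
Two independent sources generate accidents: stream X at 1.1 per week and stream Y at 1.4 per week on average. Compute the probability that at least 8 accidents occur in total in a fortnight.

Independent Poisson processes superpose: combined rate λ = 1.1 + 1.4 = 2.5 per week.
Over the interval, μ = 2.5 × 2 = 5 (a fortnight = 2 weeks).
P(N ≥ 8) = 1 − P(N ≤ 7) ≈ 0.1334.

0.1334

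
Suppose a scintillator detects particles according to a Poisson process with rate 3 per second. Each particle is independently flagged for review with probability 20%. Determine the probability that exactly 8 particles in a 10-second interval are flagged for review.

0.1033

Thinning: the particles that are flagged for review themselves form a Poisson process with rate 0.2 × 3 = 0.6 per second.
Over the interval, μ = 0.6 × 10 = 6 (a 10-second interval = 10 seconds).
P(N = 8) = e^(−6) · 6^8/8! ≈ 0.1033.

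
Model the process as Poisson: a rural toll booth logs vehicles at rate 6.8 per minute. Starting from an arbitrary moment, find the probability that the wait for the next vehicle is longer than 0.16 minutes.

0.3369

The wait for the next event is exponential with rate λ = 6.8 per minute.
P(T > 0.16) = e^(−λt) = e^(−6.8 × 0.16) = e^(−1.088) ≈ 0.3369.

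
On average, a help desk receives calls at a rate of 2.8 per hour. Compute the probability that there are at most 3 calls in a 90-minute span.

0.3954

Over the interval, μ = 2.8 × 1.5 = 4.2 (a 90-minute span = 1.5 hours).
P(N ≤ 3) = Σ_{j=0}^{3} e^(−μ) μ^j/j! ≈ 0.3954.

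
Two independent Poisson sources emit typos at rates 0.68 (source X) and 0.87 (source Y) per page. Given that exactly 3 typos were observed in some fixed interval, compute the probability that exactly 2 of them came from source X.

0.3241

Given the total, each event is independently from source X with probability p = λ_X/(λ_X+λ_Y) = 0.68/1.55 ≈ 0.4387.
So K ~ Binomial(3, 0.68/1.55): P(K = 2) = C(3,2) · (0.68/1.55)^2 · (0.87/1.55)^1 ≈ 0.3241.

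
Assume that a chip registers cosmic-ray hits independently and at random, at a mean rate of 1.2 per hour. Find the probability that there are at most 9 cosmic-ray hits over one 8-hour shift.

Over the interval, μ = 1.2 × 8 = 9.6 (an 8-hour shift = 8 hours).
P(N ≤ 9) = Σ_{j=0}^{9} e^(−μ) μ^j/j! ≈ 0.5089.

0.5089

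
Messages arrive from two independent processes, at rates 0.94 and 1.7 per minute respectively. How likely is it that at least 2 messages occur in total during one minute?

0.7402

Independent Poisson processes superpose: combined rate λ = 0.94 + 1.7 = 2.64 per minute.
So μ = 2.64.
P(N ≥ 2) = 1 − P(N ≤ 1) ≈ 0.7402.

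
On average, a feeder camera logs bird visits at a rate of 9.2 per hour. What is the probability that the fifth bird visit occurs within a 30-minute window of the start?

0.4868

Over the interval, μ = 9.2 × 0.5 = 4.6 (a 30-minute window = 0.5 hours).
The fifth arrival falls in the interval iff at least 5 events occur there: P(S_5 ≤ t) = P(N ≥ 5) = 1 − P(N ≤ 4) ≈ 0.4868.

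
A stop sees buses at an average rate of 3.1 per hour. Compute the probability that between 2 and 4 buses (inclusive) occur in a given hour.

With mean μ = 3.1 per hour,
P(2 ≤ N ≤ 4) = Σ_{j=2}^{4} e^(−3.1) · 3.1^j/j! ≈ 0.6135.

0.6135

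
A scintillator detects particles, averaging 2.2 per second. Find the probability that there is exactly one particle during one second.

0.2438

With mean μ = 2.2 per second,
P(N = 1) = e^(−μ) μ^1/1! = e^(−2.2) · 2.2^1/1 ≈ 0.2438.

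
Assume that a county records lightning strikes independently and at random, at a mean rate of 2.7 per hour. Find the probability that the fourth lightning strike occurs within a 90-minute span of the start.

Over the interval, μ = 2.7 × 1.5 = 4.05 (a 90-minute span = 1.5 hours).
The fourth arrival falls in the interval iff at least 4 events occur there: P(S_4 ≤ t) = P(N ≥ 4) = 1 − P(N ≤ 3) ≈ 0.5762.

0.5762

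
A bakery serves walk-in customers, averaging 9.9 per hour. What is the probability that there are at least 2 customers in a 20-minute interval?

0.8414

Over the interval, μ = 9.9 × 1/3 = 3.3 (a 20-minute interval = 1/3 hours).
P(N ≥ 2) = 1 − P(N ≤ 1) = 1 − Σ_{j=0}^{1} e^(−μ) μ^j/j! ≈ 0.8414.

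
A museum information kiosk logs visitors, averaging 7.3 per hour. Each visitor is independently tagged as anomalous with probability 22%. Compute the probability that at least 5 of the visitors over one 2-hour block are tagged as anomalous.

0.2215

Thinning: the visitors that are tagged as anomalous themselves form a Poisson process with rate 0.22 × 7.3 = 1.606 per hour.
Over the interval, μ = 1.606 × 2 = 3.212 (a 2-hour block = 2 hours).
P(N ≥ 5) = 1 − P(N ≤ 4) ≈ 0.2215.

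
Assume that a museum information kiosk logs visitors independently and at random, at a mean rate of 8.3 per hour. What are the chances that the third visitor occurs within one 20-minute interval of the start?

0.5226

Over the interval, μ = 8.3 × 1/3 ≈ 2.76667 (a 20-minute interval = 1/3 hours).
The third arrival falls in the interval iff at least 3 events occur there: P(S_3 ≤ t) = P(N ≥ 3) = 1 − P(N ≤ 2) ≈ 0.5226.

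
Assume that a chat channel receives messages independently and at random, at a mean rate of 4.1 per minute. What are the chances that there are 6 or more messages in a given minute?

0.2307

With mean μ = 4.1 per minute,
P(N ≥ 6) = 1 − P(N ≤ 5) = 1 − Σ_{j=0}^{5} e^(−μ) μ^j/j! ≈ 0.2307.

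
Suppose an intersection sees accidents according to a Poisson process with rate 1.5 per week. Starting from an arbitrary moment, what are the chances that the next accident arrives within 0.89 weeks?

Inter-arrival times are exponential with rate λ = 1.5 per week.
P(T ≤ 0.89) = 1 − e^(−λt) = 1 − e^(−1.5 × 0.89) = 1 − e^(−1.335) ≈ 0.7368.

0.7368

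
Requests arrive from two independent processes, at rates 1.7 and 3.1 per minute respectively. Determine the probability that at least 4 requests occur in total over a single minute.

Independent Poisson processes superpose: combined rate λ = 1.7 + 3.1 = 4.8 per minute.
So μ = 4.8.
P(N ≥ 4) = 1 − P(N ≤ 3) ≈ 0.7058.

0.7058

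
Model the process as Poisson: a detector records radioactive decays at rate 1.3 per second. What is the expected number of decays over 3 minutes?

234

E[N] = λt = 1.3 × 180 = 234 (3 minutes = 180 seconds).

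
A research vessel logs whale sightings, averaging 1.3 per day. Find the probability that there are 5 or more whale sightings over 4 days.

Over the interval, μ = 1.3 × 4 = 5.2 (4 days).
P(N ≥ 5) = 1 − P(N ≤ 4) = 1 − Σ_{j=0}^{4} e^(−μ) μ^j/j! ≈ 0.5939.

0.5939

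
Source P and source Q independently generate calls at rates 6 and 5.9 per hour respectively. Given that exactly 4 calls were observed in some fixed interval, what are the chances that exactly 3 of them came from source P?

Given the total, each event is independently from source P with probability p = λ_P/(λ_P+λ_Q) = 6/11.9 ≈ 0.5042.
So K ~ Binomial(4, 6/11.9): P(K = 3) = C(4,3) · (6/11.9)^3 · (5.9/11.9)^1 ≈ 0.2542.

0.2542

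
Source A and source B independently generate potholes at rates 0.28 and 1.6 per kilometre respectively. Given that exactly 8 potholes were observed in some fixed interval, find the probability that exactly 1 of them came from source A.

Given the total, each event is independently from source A with probability p = λ_A/(λ_A+λ_B) = 0.28/1.88 ≈ 0.1489.
So K ~ Binomial(8, 0.28/1.88): P(K = 1) = C(8,1) · (0.28/1.88)^1 · (1.6/1.88)^7 ≈ 0.3853.

0.3853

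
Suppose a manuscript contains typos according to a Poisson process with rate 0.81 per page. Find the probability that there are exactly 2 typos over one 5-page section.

0.1429

Over the interval, μ = 0.81 × 5 = 4.05 (a 5-page section = 5 pages).
P(N = 2) = e^(−μ) μ^2/2! = e^(−4.05) · 4.05^2/2 ≈ 0.1429.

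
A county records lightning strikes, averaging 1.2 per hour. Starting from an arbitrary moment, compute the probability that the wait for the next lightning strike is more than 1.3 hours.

0.2101

The wait for the next event is exponential with rate λ = 1.2 per hour.
P(T > 1.3) = e^(−λt) = e^(−1.2 × 1.3) = e^(−1.56) ≈ 0.2101.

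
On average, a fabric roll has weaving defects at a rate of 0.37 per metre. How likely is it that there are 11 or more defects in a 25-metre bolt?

0.3240

Over the interval, μ = 0.37 × 25 = 9.25 (a 25-metre bolt = 25 metres).
P(N ≥ 11) = 1 − P(N ≤ 10) = 1 − Σ_{j=0}^{10} e^(−μ) μ^j/j! ≈ 0.3240.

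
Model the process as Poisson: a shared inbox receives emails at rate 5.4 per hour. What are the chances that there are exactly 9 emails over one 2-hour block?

Over the interval, μ = 5.4 × 2 = 10.8 (a 2-hour block = 2 hours).
P(N = 9) = e^(−μ) μ^9/9! = e^(−10.8) · 10.8^9/362880 ≈ 0.1124.

0.1124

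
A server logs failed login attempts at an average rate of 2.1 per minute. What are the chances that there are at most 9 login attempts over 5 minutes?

0.3971

Over the interval, μ = 2.1 × 5 = 10.5 (5 minutes).
P(N ≤ 9) = Σ_{j=0}^{9} e^(−μ) μ^j/j! ≈ 0.3971.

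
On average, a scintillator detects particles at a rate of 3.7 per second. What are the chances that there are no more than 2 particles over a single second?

With mean μ = 3.7 per second,
P(N ≤ 2) = Σ_{j=0}^{2} e^(−μ) μ^j/j! ≈ 0.2854.

0.2854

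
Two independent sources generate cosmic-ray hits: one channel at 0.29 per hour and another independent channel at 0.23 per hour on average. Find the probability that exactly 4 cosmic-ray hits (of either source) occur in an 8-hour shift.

0.1948

Independent Poisson processes superpose: combined rate λ = 0.29 + 0.23 = 0.52 per hour.
Over the interval, μ = 0.52 × 8 = 4.16 (an 8-hour shift = 8 hours).
P(N = 4) = e^(−4.16) · 4.16^4/4! ≈ 0.1948.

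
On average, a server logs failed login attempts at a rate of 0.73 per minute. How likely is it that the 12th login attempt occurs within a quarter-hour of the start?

Over the interval, μ = 0.73 × 15 = 10.95 (a quarter-hour = 15 minutes).
The 12th arrival falls in the interval iff at least 12 events occur there: P(S_12 ≤ t) = P(N ≥ 12) = 1 − P(N ≤ 11) ≈ 0.4148.

0.4148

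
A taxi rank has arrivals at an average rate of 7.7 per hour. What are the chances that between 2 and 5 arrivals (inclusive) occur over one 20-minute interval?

0.6795

Over the interval, μ = 7.7 × 1/3 ≈ 2.56667 (a 20-minute interval = 1/3 hours).
P(2 ≤ N ≤ 5) = Σ_{j=2}^{5} e^(−2.56667) · 2.56667^j/j! ≈ 0.6795.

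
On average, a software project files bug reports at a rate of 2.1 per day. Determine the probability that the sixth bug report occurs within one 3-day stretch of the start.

Over the interval, μ = 2.1 × 3 = 6.3 (a 3-day stretch = 3 days).
The sixth arrival falls in the interval iff at least 6 events occur there: P(S_6 ≤ t) = P(N ≥ 6) = 1 − P(N ≤ 5) ≈ 0.6012.

0.6012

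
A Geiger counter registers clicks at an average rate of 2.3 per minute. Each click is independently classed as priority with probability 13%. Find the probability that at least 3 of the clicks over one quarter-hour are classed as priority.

Thinning: the clicks that are classed as priority themselves form a Poisson process with rate 0.13 × 2.3 = 0.299 per minute.
Over the interval, μ = 0.299 × 15 = 4.485 (a quarter-hour = 15 minutes).
P(N ≥ 3) = 1 − P(N ≤ 2) ≈ 0.8247.

0.8247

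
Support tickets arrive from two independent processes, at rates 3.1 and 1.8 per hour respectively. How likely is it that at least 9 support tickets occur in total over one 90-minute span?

Independent Poisson processes superpose: combined rate λ = 3.1 + 1.8 = 4.9 per hour.
Over the interval, μ = 4.9 × 1.5 = 7.35 (a 90-minute span = 1.5 hours).
P(N ≥ 9) = 1 − P(N ≤ 8) ≈ 0.3175.

0.3175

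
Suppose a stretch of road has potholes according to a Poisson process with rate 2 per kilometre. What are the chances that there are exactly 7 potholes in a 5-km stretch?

Over the interval, μ = 2 × 5 = 10 (a 5-km stretch = 5 kilometres).
P(N = 7) = e^(−μ) μ^7/7! = e^(−10) · 10^7/5040 ≈ 0.0901.

0.0901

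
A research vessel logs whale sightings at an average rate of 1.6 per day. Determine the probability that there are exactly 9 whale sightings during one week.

0.1045

Over the interval, μ = 1.6 × 7 = 11.2 (a week = 7 days).
P(N = 9) = e^(−μ) μ^9/9! = e^(−11.2) · 11.2^9/362880 ≈ 0.1045.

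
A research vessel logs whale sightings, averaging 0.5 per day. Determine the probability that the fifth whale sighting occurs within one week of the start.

Over the interval, μ = 0.5 × 7 = 3.5 (a week = 7 days).
The fifth arrival falls in the interval iff at least 5 events occur there: P(S_5 ≤ t) = P(N ≥ 5) = 1 − P(N ≤ 4) ≈ 0.2746.

0.2746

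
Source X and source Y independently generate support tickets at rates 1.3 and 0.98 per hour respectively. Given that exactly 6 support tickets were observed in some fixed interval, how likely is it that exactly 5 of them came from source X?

Given the total, each event is independently from source X with probability p = λ_X/(λ_X+λ_Y) = 1.3/2.28 ≈ 0.5702.
So K ~ Binomial(6, 1.3/2.28): P(K = 5) = C(6,5) · (1.3/2.28)^5 · (0.98/2.28)^1 ≈ 0.1554.

0.1554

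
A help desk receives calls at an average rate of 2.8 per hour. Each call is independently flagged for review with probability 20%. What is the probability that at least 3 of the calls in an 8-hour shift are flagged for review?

0.8242

Thinning: the calls that are flagged for review themselves form a Poisson process with rate 0.2 × 2.8 = 0.56 per hour.
Over the interval, μ = 0.56 × 8 = 4.48 (an 8-hour shift = 8 hours).
P(N ≥ 3) = 1 − P(N ≤ 2) ≈ 0.8242.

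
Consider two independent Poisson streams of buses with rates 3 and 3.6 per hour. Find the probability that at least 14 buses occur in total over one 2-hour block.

Independent Poisson processes superpose: combined rate λ = 3 + 3.6 = 6.6 per hour.
Over the interval, μ = 6.6 × 2 = 13.2 (a 2-hour block = 2 hours).
P(N ≥ 14) = 1 − P(N ≤ 13) ≈ 0.4489.

0.4489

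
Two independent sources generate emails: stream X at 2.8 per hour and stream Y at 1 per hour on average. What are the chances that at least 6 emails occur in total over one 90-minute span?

Independent Poisson processes superpose: combined rate λ = 2.8 + 1 = 3.8 per hour.
Over the interval, μ = 3.8 × 1.5 = 5.7 (a 90-minute span = 1.5 hours).
P(N ≥ 6) = 1 − P(N ≤ 5) ≈ 0.5050.

0.5050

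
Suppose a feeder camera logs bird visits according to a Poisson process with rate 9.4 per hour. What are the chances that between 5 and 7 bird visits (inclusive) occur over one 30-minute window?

Over the interval, μ = 9.4 × 0.5 = 4.7 (a 30-minute window = 0.5 hours).
P(5 ≤ N ≤ 7) = Σ_{j=5}^{7} e^(−4.7) · 4.7^j/j! ≈ 0.4014.

0.4014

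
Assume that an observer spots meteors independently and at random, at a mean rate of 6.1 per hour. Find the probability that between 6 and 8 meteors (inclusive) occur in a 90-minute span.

Over the interval, μ = 6.1 × 1.5 = 9.15 (a 90-minute span = 1.5 hours).
P(6 ≤ N ≤ 8) = Σ_{j=6}^{8} e^(−9.15) · 9.15^j/j! ≈ 0.3292.

0.3292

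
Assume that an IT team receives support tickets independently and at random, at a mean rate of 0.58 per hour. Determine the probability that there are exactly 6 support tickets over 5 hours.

0.0455

Over the interval, μ = 0.58 × 5 = 2.9 (5 hours).
P(N = 6) = e^(−μ) μ^6/6! = e^(−2.9) · 2.9^6/720 ≈ 0.0455.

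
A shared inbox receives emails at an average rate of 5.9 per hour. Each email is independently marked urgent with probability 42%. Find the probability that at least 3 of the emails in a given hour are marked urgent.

0.4505

Thinning: the emails that are marked urgent themselves form a Poisson process with rate 0.42 × 5.9 = 2.478 per hour.
So μ = 2.478.
P(N ≥ 3) = 1 − P(N ≤ 2) ≈ 0.4505.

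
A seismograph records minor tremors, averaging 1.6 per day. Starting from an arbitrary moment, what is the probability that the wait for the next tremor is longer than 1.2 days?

The wait for the next event is exponential with rate λ = 1.6 per day.
P(T > 1.2) = e^(−λt) = e^(−1.6 × 1.2) = e^(−1.92) ≈ 0.1466.

0.1466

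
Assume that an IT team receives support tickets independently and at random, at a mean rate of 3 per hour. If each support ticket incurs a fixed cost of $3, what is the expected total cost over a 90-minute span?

E[N] = 3 × 1.5 = 4.5 (a 90-minute span = 1.5 hours); E[cost] = 4.5 × $3 = $13.5.

$13.5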